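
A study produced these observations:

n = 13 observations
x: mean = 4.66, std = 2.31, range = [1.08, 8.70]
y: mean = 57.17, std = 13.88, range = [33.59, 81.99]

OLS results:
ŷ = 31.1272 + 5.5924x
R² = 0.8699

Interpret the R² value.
R² = 0.8699 means 86.99% of the variation in y is explained by the linear relationship with x. This indicates a strong fit.

R² = 1 − SS_res/SS_tot compares the residual scatter to the total scatter of y about its mean.

Here R² = 0.8699:
- Explained: 86.99% of the variation in y
- Unexplained (residual): 100% − 86.99% = 13.01%
- Rule of thumb (below 0.3 weak; 0.3 to below 0.7 moderate; 0.7 and above strong) → strong

Equivalently, for simple linear regression R² = r², so |r| = √0.8699 ≈ 0.9327.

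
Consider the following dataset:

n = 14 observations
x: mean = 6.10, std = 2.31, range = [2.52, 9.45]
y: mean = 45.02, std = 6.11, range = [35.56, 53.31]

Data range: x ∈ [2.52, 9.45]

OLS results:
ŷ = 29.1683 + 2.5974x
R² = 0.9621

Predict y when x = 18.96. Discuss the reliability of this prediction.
The equation gives ŷ = 78.4150; however x = 18.96 is 9.51 units above the observed range, so this extrapolated value should not be trusted.

Prediction calculation:
ŷ = 29.1683 + 2.5974 × 18.96
ŷ = 78.4150

Reliability:
- Data range: x ∈ [2.52, 9.45]
- Prediction point: x = 18.96 is 9.51 units above the observed range → this is EXTRAPOLATION, not interpolation

Why that matters here:
- Real relationships often flatten, saturate, or turn nonlinear at extremes
- R² describes fit only over the sampled x values; it says nothing about behaviour beyond them

Report the number if required, but flag clearly that it is an extrapolation.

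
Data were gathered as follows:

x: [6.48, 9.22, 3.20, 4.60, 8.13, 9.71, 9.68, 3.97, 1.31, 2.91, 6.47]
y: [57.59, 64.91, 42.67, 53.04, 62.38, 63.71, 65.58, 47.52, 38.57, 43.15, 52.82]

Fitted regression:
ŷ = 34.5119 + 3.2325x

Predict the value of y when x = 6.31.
ŷ = 54.9090

x = 6.31 lies inside the observed range [1.31, 9.71], so the fitted equation applies directly:

ŷ = 34.5119 + 3.2325 × 6.31
ŷ = 34.5119 + 20.3971
ŷ = 54.9090

This is a point prediction; actual observations scatter around it by roughly the residual standard deviation.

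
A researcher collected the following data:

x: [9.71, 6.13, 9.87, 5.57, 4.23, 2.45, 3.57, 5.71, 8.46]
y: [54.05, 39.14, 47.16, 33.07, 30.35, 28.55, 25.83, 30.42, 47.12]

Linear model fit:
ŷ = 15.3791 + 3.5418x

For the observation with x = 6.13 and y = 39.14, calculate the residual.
Residual = 2.0497

The residual is the difference between the actual value and the predicted value:

Residual = y - ŷ

Step 1: Calculate predicted value
ŷ = 15.3791 + 3.5418 × 6.13
ŷ = 37.0903

Step 2: Calculate residual
Residual = 39.14 - 37.0903
Residual = 2.0497

Sign check: y > ŷ, so the point is above the line and the fit underestimates here.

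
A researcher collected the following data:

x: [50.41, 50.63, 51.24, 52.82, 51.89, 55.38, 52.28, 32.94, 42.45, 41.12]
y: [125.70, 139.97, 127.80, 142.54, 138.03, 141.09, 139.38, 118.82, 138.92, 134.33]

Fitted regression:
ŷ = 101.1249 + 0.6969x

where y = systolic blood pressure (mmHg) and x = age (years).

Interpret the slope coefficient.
For each additional year of age, predicted blood pressure increases by approximately 0.6969 mmHg.

The slope β₁ = 0.6969 gives the rate at which the fitted blood pressure changes with age.

Interpretation:
- Age up by 1 year → predicted blood pressure increases by 0.6969 mmHg
- This is a linear approximation: the same per-unit change is assumed across the whole observed x range

The intercept β₀ = 101.1249 is the predicted blood pressure when age = 0; since the smallest observed x is 32.94, this is an extrapolation and mainly anchors the line.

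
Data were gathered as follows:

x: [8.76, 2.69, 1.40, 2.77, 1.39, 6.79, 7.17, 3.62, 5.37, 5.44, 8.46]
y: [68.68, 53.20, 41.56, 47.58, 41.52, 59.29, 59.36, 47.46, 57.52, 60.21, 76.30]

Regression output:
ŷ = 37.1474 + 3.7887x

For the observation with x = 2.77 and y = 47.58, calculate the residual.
Residual = -0.0621

The residual is the difference between the actual value and the predicted value:

Residual = y - ŷ

Step 1: Calculate predicted value
ŷ = 37.1474 + 3.7887 × 2.77
ŷ = 47.6421

Step 2: Calculate residual
Residual = 47.58 - 47.6421
Residual = -0.0621

Interpretation: the model overestimates the actual value by 0.0621 at this point (negative residual → observation lies below the fitted line).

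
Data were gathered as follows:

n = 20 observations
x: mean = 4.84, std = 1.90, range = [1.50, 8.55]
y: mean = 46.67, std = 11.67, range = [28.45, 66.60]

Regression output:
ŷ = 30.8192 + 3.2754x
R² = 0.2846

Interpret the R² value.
The model explains 28.46% of the variance in y (R² = 0.2846), leaving 71.54% unexplained; the fit is weak.

R² = 1 − SS_res/SS_tot compares the residual scatter to the total scatter of y about its mean.

Here R² = 0.2846:
- Explained: 28.46% of the variation in y
- Unexplained (residual): 100% − 28.46% = 71.54%
- Rule of thumb (below 0.3 weak; 0.3 to below 0.7 moderate; 0.7 and above strong) → weak

Note: R² says nothing about causation, and a high R² does not by itself mean the linear form is appropriate — check the residuals.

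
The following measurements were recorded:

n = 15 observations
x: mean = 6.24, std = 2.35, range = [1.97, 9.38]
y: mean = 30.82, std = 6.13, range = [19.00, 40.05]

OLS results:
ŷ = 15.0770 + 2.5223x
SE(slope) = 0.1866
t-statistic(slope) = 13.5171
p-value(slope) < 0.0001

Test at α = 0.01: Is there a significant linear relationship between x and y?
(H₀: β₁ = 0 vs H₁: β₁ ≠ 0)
Since p-value < 0.0001 < α = 0.01, reject H₀ — the slope is significantly different from 0.

Hypothesis test for the slope coefficient:

H₀: β₁ = 0 (no linear relationship)
H₁: β₁ ≠ 0 (linear relationship exists)

Test statistic: t = β̂₁ / SE(β̂₁) = 2.5223 / 0.1866 = 13.5171

The p-value (<0.0001) is the probability, under H₀, of a t-statistic at least as extreme as |t| = 13.5171 (two-sided, df = n − 2 = 13).

Decision rule: reject H₀ if p-value < α.
p-value < 0.0001 < α = 0.01 → reject H₀.

There is sufficient evidence at the 1% significance level to conclude that a linear relationship exists between x and y.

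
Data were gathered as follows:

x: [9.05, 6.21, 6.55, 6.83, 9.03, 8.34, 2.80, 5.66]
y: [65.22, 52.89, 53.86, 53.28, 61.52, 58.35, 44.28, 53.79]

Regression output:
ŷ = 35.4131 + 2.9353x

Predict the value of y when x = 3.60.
ŷ = 45.9802

To predict y for x = 3.60, substitute into the regression equation:

ŷ = 35.4131 + 2.9353 × 3.60
ŷ = 35.4131 + 10.5671
ŷ = 45.9802

This is a point prediction; actual observations scatter around it by roughly the residual standard deviation.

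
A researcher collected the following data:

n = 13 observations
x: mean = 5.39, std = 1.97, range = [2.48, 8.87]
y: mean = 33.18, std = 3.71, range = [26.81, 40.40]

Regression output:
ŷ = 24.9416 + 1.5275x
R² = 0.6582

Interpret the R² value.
The model explains 65.82% of the variance in y (R² = 0.6582), leaving 34.18% unexplained; the fit is moderate.

R² = 1 − SS_res/SS_tot compares the residual scatter to the total scatter of y about its mean.

Here R² = 0.6582:
- Explained: 65.82% of the variation in y
- Unexplained (residual): 100% − 65.82% = 34.18%
- Rule of thumb (below 0.3 weak; 0.3 to below 0.7 moderate; 0.7 and above strong) → moderate

Calculation: R² = 1 − (SS_res / SS_tot), where SS_res is the sum of squared residuals and SS_tot the total sum of squares.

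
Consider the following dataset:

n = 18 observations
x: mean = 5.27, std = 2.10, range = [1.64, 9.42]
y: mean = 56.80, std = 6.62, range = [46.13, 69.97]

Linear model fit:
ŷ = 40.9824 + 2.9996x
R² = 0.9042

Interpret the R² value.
The model explains 90.42% of the variance in y (R² = 0.9042), leaving 9.58% unexplained; the fit is strong.

R² (coefficient of determination) measures the proportion of variance in y explained by the regression model.

Here R² = 0.9042:
- Explained: 90.42% of the variation in y
- Unexplained (residual): 100% − 90.42% = 9.58%
- Rule of thumb (below 0.3 weak; 0.3 to below 0.7 moderate; 0.7 and above strong) → strong

Note: R² never decreases when predictors are added, so it should not be used alone to compare models of different size.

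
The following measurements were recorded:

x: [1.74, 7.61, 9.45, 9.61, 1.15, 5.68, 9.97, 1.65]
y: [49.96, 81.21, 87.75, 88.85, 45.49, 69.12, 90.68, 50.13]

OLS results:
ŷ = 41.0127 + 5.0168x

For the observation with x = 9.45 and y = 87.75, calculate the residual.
Residual = -0.6715

The residual is the difference between the actual value and the predicted value:

Residual = y - ŷ

Step 1: Calculate predicted value
ŷ = 41.0127 + 5.0168 × 9.45
ŷ = 88.4215

Step 2: Calculate residual
Residual = 87.75 - 88.4215
Residual = -0.6715

Sign check: y < ŷ, so the point is below the line and the fit overestimates here.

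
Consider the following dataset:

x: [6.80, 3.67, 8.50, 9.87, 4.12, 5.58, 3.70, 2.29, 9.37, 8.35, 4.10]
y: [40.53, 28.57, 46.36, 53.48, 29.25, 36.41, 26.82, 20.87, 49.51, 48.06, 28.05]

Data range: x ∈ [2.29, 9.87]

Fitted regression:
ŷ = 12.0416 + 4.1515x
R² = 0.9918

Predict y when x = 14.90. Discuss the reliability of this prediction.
The equation gives ŷ = 73.8990; however x = 14.90 is 5.03 units above the observed range, so this extrapolated value should not be trusted.

Prediction calculation:
ŷ = 12.0416 + 4.1515 × 14.90
ŷ = 73.8990

Reliability:
- Data range: x ∈ [2.29, 9.87]
- Prediction point: x = 14.90 is 5.03 units above the observed range → this is EXTRAPOLATION, not interpolation

Why that matters here:
- The linear relationship may not hold outside the observed range
- The standard error of prediction grows with (x − x̄)², and x = 14.90 is far from x̄ = 6.03

Report the number if required, but flag clearly that it is an extrapolation.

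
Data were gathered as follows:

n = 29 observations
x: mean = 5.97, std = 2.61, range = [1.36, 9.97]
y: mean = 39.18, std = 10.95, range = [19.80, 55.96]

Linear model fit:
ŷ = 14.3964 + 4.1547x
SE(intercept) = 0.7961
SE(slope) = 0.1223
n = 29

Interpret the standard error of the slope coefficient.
SE(β̂₁) = 0.1223 is the estimated standard deviation of the slope estimate across repeated samples; relative to β̂₁ = 4.1547 that is 2.9%, a precise estimate.

SE(β̂₁) = 0.1223 says: if we drew many samples of n = 29 from the same population and refit each time, the fitted slopes would scatter with a standard deviation of roughly 0.1223 around the true β₁.

Relative precision:
- SE / |β̂₁| = 0.1223 / 4.1547 = 2.9%
- Rule of thumb (under 20%: precise; 20% to under 50%: moderately precise; 50% or more: imprecise) → precise

Link to the t-test: t = β̂₁ / SE(β̂₁) = 4.1547 / 0.1223 = 33.9714, the statistic for H₀: β₁ = 0.

What drives SE(β̂₁): larger n (here n = 29) → smaller SE; more residual scatter → larger SE.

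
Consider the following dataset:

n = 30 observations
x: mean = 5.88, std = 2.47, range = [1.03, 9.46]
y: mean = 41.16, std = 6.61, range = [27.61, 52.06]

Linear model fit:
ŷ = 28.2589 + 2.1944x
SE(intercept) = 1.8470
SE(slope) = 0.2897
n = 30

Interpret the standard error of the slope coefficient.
The slope 2.1944 is pinned down to within about ±0.2897 (one SE) by these data — relative uncertainty 13.2%, i.e. precise.

What SE measures:
- The standard error quantifies the sampling variability of the coefficient estimate
- It is the estimated standard deviation of β̂₁ across hypothetical repeated samples of the same size
- Smaller SE → more precise estimate

Relative precision:
- SE / |β̂₁| = 0.2897 / 2.1944 = 13.2%
- Rule of thumb (under 20%: precise; 20% to under 50%: moderately precise; 50% or more: imprecise) → precise

Link to interval estimation: a confidence interval for β₁ is β̂₁ ± t* × 0.2897, so SE sets the half-width per unit of t*.

What drives SE(β̂₁): wider spread of x values → smaller SE.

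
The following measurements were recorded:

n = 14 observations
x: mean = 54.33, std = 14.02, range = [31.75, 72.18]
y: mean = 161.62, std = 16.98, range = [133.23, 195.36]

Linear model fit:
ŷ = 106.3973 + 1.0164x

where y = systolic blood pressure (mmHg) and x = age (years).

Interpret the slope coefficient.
For each additional year of age, predicted blood pressure increases by approximately 1.0164 mmHg.

The slope coefficient β₁ = 1.0164 represents the marginal effect of age on blood pressure.

Interpretation:
- Age up by 1 year → predicted blood pressure increases by 1.0164 mmHg
- The effect is assumed constant over the observed range of x (linearity)
- The slope describes association in these data, not necessarily a causal effect

The intercept β₀ = 106.3973 is the predicted blood pressure when age = 0; since the smallest observed x is 31.75, this is an extrapolation and mainly anchors the line.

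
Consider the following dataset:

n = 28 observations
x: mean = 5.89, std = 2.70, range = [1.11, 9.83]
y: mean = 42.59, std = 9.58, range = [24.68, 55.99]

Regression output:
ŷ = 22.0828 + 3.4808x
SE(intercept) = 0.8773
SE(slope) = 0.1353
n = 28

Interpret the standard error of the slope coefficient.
SE(slope) = 0.1353 measures the uncertainty in the estimated slope. The coefficient is estimated precisely (SE/|β̂₁| = 3.9%).

SE(β̂₁) = 0.1353 says: if we drew many samples of n = 28 from the same population and refit each time, the fitted slopes would scatter with a standard deviation of roughly 0.1353 around the true β₁.

Relative precision:
- SE / |β̂₁| = 0.1353 / 3.4808 = 3.9%
- Rule of thumb (under 20%: precise; 20% to under 50%: moderately precise; 50% or more: imprecise) → precise

Link to the t-test: t = β̂₁ / SE(β̂₁) = 3.4808 / 0.1353 = 25.7265, the statistic for H₀: β₁ = 0.

What drives SE(β̂₁): wider spread of x values → smaller SE.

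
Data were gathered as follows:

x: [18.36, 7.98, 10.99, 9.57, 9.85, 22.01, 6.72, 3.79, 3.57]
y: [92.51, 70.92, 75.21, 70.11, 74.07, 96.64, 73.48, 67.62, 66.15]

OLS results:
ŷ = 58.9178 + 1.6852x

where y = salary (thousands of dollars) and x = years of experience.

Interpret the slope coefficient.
On average, salary is about 1.6852 thousand dollars higher for every extra year of experience.

The slope β₁ = 1.6852 gives the rate at which the fitted salary changes with experience.

Interpretation:
- Experience up by 1 year → predicted salary increases by 1.6852 thousand dollars
- The effect is assumed constant over the observed range of x (linearity)
- The sign (+) gives the direction; the magnitude 1.6852 gives the size of the effect per year

The intercept β₀ = 58.9178 is the predicted salary when experience = 0; since the smallest observed x is 3.57, this is an extrapolation and mainly anchors the line.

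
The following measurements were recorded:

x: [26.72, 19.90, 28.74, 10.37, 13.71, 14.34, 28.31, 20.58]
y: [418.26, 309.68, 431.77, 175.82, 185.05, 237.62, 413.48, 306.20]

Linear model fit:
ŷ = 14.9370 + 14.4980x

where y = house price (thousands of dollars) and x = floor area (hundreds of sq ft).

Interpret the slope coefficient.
For each additional hundred sq ft of floor area, predicted house price increases by approximately 14.4980 thousand dollars.

β₁ = 14.4980 is the change in predicted house price (thousand dollars) per additional hundred sq ft of floor area.

Interpretation:
- Floor area up by 1 hundred sq ft → predicted house price increases by 14.4980 thousand dollars
- This is a linear approximation: the same per-unit change is assumed across the whole observed x range

(β₀ = 14.9370 is the fitted value at x = 0 and is not part of the slope interpretation.)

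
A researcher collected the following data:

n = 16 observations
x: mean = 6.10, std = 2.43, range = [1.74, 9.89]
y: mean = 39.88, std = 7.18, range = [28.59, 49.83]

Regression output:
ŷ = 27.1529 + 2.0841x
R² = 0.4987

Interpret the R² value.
R² = 0.4987 means 49.87% of the variation in y is explained by the linear relationship with x. This indicates a moderate fit.

R² = 1 − SS_res/SS_tot compares the residual scatter to the total scatter of y about its mean.

Here R² = 0.4987:
- Explained: 49.87% of the variation in y
- Unexplained (residual): 100% − 49.87% = 50.13%
- Rule of thumb (below 0.3 weak; 0.3 to below 0.7 moderate; 0.7 and above strong) → moderate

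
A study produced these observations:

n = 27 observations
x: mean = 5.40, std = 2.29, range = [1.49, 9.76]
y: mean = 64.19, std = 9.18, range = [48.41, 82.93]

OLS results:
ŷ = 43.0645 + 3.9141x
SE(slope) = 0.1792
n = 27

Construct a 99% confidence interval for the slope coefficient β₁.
The 99% CI for β₁ is (3.4146, 4.4136)

Confidence interval for the slope:

The 99% CI for β₁ is: β̂₁ ± t*(α/2, n-2) × SE(β̂₁)

Step 1: Find critical t-value
- Confidence level = 0.99
- Degrees of freedom = n - 2 = 27 - 2 = 25
- t*(α/2, 25) = 2.7874

Step 2: Calculate margin of error
Margin = 2.7874 × 0.1792 = 0.4995

Step 3: Construct interval
CI = 3.9141 ± 0.4995
CI = (3.4146, 4.4136)

Interpretation: intervals built this way capture the true β₁ in 99% of repeated samples; here the plausible range for the per-unit effect of x on y is 3.4146 to 4.4136.
Since 0 is outside the interval, a two-sided test at α = 0.01 would reject H₀: β₁ = 0.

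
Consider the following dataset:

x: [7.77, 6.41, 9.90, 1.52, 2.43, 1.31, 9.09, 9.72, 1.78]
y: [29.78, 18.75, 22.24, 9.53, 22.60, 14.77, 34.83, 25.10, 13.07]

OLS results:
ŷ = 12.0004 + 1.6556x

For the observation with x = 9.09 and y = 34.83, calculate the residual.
Residual = 7.7802

The residual is the difference between the actual value and the predicted value:

Residual = y - ŷ

Step 1: Calculate predicted value
ŷ = 12.0004 + 1.6556 × 9.09
ŷ = 27.0498

Step 2: Calculate residual
Residual = 34.83 - 27.0498
Residual = 7.7802

Interpretation: the model underestimates the actual value by 7.7802 at this point (positive residual → observation lies above the fitted line).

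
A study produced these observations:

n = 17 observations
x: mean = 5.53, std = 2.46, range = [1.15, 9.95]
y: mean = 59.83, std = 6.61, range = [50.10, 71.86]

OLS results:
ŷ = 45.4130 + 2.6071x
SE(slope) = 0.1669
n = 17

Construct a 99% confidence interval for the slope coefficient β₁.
The 99% CI for β₁ is (2.1153, 3.0989)

Confidence interval for the slope:

The 99% CI for β₁ is: β̂₁ ± t*(α/2, n-2) × SE(β̂₁)

Step 1: Find critical t-value
- Confidence level = 0.99
- Degrees of freedom = n - 2 = 17 - 2 = 15
- t*(α/2, 15) = 2.9467

Step 2: Calculate margin of error
Margin = 2.9467 × 0.1669 = 0.4918

Step 3: Construct interval
CI = 2.6071 ± 0.4918
CI = (2.1153, 3.0989)

Interpretation: intervals built this way capture the true β₁ in 99% of repeated samples; here the plausible range for the per-unit effect of x on y is 2.1153 to 3.0989.
Both endpoints are positive, so the data support a genuinely positive slope at this confidence level.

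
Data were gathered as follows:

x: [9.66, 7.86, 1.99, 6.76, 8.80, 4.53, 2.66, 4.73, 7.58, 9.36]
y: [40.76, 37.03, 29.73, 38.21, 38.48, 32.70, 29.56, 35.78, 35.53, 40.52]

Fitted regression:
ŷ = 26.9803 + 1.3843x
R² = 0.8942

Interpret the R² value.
About 89.42% of the variability in y is accounted for by the regression on x (R² = 0.8942) — a strong linear fit.

R² (coefficient of determination) measures the proportion of variance in y explained by the regression model.

Here R² = 0.8942:
- Explained: 89.42% of the variation in y
- Unexplained (residual): 100% − 89.42% = 10.58%
- Rule of thumb (below 0.3 weak; 0.3 to below 0.7 moderate; 0.7 and above strong) → strong

Note: R² never decreases when predictors are added, so it should not be used alone to compare models of different size.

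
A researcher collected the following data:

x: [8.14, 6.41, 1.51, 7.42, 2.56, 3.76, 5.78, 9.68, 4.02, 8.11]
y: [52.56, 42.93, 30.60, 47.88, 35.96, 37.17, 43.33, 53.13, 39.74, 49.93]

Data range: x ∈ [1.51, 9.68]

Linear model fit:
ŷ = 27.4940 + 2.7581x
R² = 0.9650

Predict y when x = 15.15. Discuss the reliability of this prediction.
ŷ = 69.2792 (extrapolation — x = 15.15 lies outside [1.51, 9.68], so reliability is low).

Prediction calculation:
ŷ = 27.4940 + 2.7581 × 15.15
ŷ = 69.2792

Reliability:
- Data range: x ∈ [1.51, 9.68]
- Prediction point: x = 15.15 is 5.47 units above the observed range → this is EXTRAPOLATION, not interpolation

Why that matters here:
- The linear relationship may not hold outside the observed range
- R² describes fit only over the sampled x values; it says nothing about behaviour beyond them

Report the number if required, but flag clearly that it is an extrapolation.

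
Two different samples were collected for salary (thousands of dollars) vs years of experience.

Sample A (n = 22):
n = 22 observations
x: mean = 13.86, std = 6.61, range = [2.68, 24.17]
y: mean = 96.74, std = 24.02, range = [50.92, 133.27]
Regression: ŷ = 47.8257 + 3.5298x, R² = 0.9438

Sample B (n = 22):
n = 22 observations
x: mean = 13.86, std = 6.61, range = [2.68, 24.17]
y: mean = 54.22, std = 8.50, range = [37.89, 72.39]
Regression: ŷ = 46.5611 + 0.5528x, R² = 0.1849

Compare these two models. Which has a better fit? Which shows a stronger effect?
Model A has the better fit (R² = 0.9438 vs 0.1849). Model A shows the stronger effect (|β₁| = 3.5298 vs 0.5528).

Model Comparison:

Fit — compare R²:
- Model A: R² = 0.9438 → 94.38% of variance in salary explained
- Model B: R² = 0.1849 → 18.49% of variance in salary explained
- 0.9438 > 0.1849 → Model A has the better fit

Effect size (slope magnitude):
- Model A: β₁ = 3.5298 → predicted salary rises 3.5298 thousand dollars per additional year of experience
- Model B: β₁ = 0.5528 → predicted salary rises 0.5528 thousand dollars per additional year of experience
- |3.5298| > |0.5528| → Model A shows the stronger marginal effect

Note: A better fit (higher R²) doesn't necessarily mean a more important relationship.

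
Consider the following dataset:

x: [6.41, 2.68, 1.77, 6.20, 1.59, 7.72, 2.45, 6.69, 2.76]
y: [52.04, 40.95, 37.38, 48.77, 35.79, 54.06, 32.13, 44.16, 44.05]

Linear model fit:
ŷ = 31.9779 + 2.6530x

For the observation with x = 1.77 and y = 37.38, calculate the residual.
Residual = 0.7063

The residual is the difference between the actual value and the predicted value:

Residual = y - ŷ

Step 1: Calculate predicted value
ŷ = 31.9779 + 2.6530 × 1.77
ŷ = 36.6737

Step 2: Calculate residual
Residual = 37.38 - 36.6737
Residual = 0.7063

The residual is positive, so the observed y = 37.38 sits above the regression line (the line underestimates it by 0.7063).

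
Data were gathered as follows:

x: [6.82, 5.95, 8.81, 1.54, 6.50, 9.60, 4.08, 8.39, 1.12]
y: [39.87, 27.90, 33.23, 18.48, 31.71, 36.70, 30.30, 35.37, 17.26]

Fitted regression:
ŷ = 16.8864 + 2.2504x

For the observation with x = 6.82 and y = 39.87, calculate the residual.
Residual = 7.6359

The residual is the difference between the actual value and the predicted value:

Residual = y - ŷ

Step 1: Calculate predicted value
ŷ = 16.8864 + 2.2504 × 6.82
ŷ = 32.2341

Step 2: Calculate residual
Residual = 39.87 - 32.2341
Residual = 7.6359

The residual is positive, so the observed y = 39.87 sits above the regression line (the line underestimates it by 7.6359).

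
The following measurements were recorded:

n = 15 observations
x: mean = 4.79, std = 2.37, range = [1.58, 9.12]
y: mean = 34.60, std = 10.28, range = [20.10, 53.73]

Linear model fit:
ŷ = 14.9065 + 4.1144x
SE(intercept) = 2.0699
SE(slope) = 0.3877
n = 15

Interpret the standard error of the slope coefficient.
The slope 4.1144 is pinned down to within about ±0.3877 (one SE) by these data — relative uncertainty 9.4%, i.e. precise.

SE(β̂₁) = 0.3877 says: if we drew many samples of n = 15 from the same population and refit each time, the fitted slopes would scatter with a standard deviation of roughly 0.3877 around the true β₁.

Relative precision:
- SE / |β̂₁| = 0.3877 / 4.1144 = 9.4%
- Rule of thumb (under 20%: precise; 20% to under 50%: moderately precise; 50% or more: imprecise) → precise

Link to the t-test: t = β̂₁ / SE(β̂₁) = 4.1144 / 0.3877 = 10.6123, the statistic for H₀: β₁ = 0.

What drives SE(β̂₁): more residual scatter → larger SE; wider spread of x values → smaller SE; larger n (here n = 15) → smaller SE.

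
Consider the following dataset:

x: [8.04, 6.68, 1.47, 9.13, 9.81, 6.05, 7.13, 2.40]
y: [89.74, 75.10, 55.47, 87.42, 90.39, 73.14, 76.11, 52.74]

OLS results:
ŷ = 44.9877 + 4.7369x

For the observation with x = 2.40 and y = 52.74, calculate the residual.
Residual = -3.6163

The residual is the difference between the actual value and the predicted value:

Residual = y - ŷ

Step 1: Calculate predicted value
ŷ = 44.9877 + 4.7369 × 2.40
ŷ = 56.3563

Step 2: Calculate residual
Residual = 52.74 - 56.3563
Residual = -3.6163

The residual is negative, so the observed y = 52.74 sits below the regression line (the line overestimates it by 3.6163).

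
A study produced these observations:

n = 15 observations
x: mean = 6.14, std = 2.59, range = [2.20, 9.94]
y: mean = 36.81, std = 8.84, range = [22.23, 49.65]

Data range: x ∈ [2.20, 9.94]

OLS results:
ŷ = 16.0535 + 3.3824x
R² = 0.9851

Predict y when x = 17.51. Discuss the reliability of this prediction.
The equation gives ŷ = 75.2793; however x = 17.51 is 7.57 units above the observed range, so this extrapolated value should not be trusted.

Prediction calculation:
ŷ = 16.0535 + 3.3824 × 17.51
ŷ = 75.2793

Reliability:
- Data range: x ∈ [2.20, 9.94]
- Prediction point: x = 17.51 is 7.57 units above the observed range → this is EXTRAPOLATION, not interpolation

Why that matters here:
- There are no observations near this x to validate the fitted line there
- The linear relationship may not hold outside the observed range
- The standard error of prediction grows with (x − x̄)², and x = 17.51 is far from x̄ = 6.14

A defensible statement: 'if the linear trend continued to x = 17.51, y would be about 75.2793' — the premise is untested.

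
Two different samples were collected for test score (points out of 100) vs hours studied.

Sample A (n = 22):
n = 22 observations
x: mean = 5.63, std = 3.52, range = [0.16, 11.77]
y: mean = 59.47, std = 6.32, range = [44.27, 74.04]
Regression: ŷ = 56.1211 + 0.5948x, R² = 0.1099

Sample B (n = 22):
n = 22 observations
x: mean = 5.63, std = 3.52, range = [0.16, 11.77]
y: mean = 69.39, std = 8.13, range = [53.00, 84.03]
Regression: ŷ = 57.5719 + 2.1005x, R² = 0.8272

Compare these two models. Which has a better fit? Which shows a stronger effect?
Model B has the better fit (R² = 0.8272 vs 0.1099). Model B shows the stronger effect (|β₁| = 2.1005 vs 0.5948).

Model Comparison:

Fit — compare R²:
- Model A: R² = 0.1099 → 10.99% of variance in test score explained
- Model B: R² = 0.8272 → 82.72% of variance in test score explained
- 0.8272 > 0.1099 → Model B has the better fit

Strength of effect — compare |β₁|:
- Model A: β₁ = 0.5948 → predicted test score rises 0.5948 points per additional hour of study time
- Model B: β₁ = 2.1005 → predicted test score rises 2.1005 points per additional hour of study time
- |0.5948| < |2.1005| → Model B shows the stronger marginal effect

Notes:
- A steeper slope doesn't make a better model if the scatter around the line is large.
- The two samples could reflect different populations, time periods, or measurement quality.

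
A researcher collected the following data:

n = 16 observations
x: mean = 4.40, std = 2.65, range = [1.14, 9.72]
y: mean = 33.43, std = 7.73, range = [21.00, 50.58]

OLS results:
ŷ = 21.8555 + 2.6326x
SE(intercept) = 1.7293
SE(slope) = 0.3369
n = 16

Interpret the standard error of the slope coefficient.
SE(β̂₁) = 0.3369 is the estimated standard deviation of the slope estimate across repeated samples; relative to β̂₁ = 2.6326 that is 12.8%, a precise estimate.

What SE measures:
- The standard error quantifies the sampling variability of the coefficient estimate
- It is the estimated standard deviation of β̂₁ across hypothetical repeated samples of the same size
- Smaller SE → more precise estimate

Relative precision:
- SE / |β̂₁| = 0.3369 / 2.6326 = 12.8%
- Rule of thumb (under 20%: precise; 20% to under 50%: moderately precise; 50% or more: imprecise) → precise

Link to interval estimation: a confidence interval for β₁ is β̂₁ ± t* × 0.3369, so SE sets the half-width per unit of t*.

What drives SE(β̂₁): wider spread of x values → smaller SE; more residual scatter → larger SE; larger n (here n = 16) → smaller SE.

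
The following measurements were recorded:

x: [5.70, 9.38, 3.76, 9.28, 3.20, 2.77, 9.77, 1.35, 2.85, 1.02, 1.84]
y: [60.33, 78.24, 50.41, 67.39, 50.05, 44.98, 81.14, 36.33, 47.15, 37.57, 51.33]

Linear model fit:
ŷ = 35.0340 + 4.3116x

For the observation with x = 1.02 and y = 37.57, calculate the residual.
Residual = -1.8618

The residual is the difference between the actual value and the predicted value:

Residual = y - ŷ

Step 1: Calculate predicted value
ŷ = 35.0340 + 4.3116 × 1.02
ŷ = 39.4318

Step 2: Calculate residual
Residual = 37.57 - 39.4318
Residual = -1.8618

The residual is negative, so the observed y = 37.57 sits below the regression line (the line overestimates it by 1.8618).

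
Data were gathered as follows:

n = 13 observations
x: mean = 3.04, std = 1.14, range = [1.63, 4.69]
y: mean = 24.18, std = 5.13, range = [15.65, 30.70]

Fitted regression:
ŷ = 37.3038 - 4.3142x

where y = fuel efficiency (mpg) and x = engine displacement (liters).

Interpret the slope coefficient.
An increase of one liter in engine displacement is associated with a 4.3142 mpg decrease in predicted fuel efficiency.

The slope β₁ = -4.3142 gives the rate at which the fitted fuel efficiency changes with engine displacement.

Interpretation:
- Engine displacement up by 1 liter → predicted fuel efficiency decreases by 4.3142 mpg
- This is a linear approximation: the same per-unit change is assumed across the whole observed x range
- The sign (−) gives the direction; the magnitude 4.3142 gives the size of the effect per liter

The intercept β₀ = 37.3038 is the predicted fuel efficiency when engine displacement = 0; since the smallest observed x is 1.63, this is an extrapolation and mainly anchors the line.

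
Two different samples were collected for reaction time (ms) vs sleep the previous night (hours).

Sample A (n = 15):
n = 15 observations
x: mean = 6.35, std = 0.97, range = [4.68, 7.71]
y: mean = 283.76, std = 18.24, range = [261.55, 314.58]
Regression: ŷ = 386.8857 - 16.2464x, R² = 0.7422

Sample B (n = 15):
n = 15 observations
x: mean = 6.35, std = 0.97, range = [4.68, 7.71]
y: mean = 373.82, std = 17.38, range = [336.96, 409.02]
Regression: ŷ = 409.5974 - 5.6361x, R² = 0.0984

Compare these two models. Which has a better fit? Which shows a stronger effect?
Model A has the better fit (R² = 0.7422 vs 0.0984). Model A shows the stronger effect (|β₁| = 16.2464 vs 5.6361).

Model Comparison:

Which explains more variance? (R²)
- Model A: R² = 0.7422 → 74.22% of variance in reaction time explained
- Model B: R² = 0.0984 → 9.84% of variance in reaction time explained
- 0.7422 > 0.0984 → Model A has the better fit

Effect size (slope magnitude):
- Model A: β₁ = -16.2464 → predicted reaction time falls 16.2464 ms per additional hour of sleep
- Model B: β₁ = -5.6361 → predicted reaction time falls 5.6361 ms per additional hour of sleep
- |-16.2464| > |-5.6361| → Model A shows the stronger marginal effect

Notes:
- A steeper slope doesn't make a better model if the scatter around the line is large.
- A better fit (higher R²) doesn't necessarily mean a more important relationship.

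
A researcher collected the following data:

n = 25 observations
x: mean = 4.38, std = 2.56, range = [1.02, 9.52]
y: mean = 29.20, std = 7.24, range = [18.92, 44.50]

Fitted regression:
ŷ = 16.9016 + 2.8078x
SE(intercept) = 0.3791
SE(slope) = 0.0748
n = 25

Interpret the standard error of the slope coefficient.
SE(β̂₁) = 0.0748 is the estimated standard deviation of the slope estimate across repeated samples; relative to β̂₁ = 2.8078 that is 2.7%, a precise estimate.

SE(β̂₁) = s / √Sxx, where s is the residual standard deviation and Sxx = Σ(x − x̄)². It is the yardstick for how far β̂₁ = 2.8078 could plausibly be from the true slope.

Relative precision:
- SE / |β̂₁| = 0.0748 / 2.8078 = 2.7%
- Rule of thumb (under 20%: precise; 20% to under 50%: moderately precise; 50% or more: imprecise) → precise

Link to the t-test: t = β̂₁ / SE(β̂₁) = 2.8078 / 0.0748 = 37.5374, the statistic for H₀: β₁ = 0.

What drives SE(β̂₁): wider spread of x values → smaller SE; more residual scatter → larger SE; larger n (here n = 25) → smaller SE.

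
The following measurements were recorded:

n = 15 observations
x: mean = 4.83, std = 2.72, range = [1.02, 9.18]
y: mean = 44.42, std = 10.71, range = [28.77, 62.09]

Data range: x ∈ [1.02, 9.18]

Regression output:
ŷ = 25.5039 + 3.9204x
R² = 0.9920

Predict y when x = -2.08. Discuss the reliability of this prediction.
ŷ = 17.3495, but this is extrapolation (below the data range [1.02, 9.18]) and may be unreliable.

Prediction calculation:
ŷ = 25.5039 + 3.9204 × (-2.08)
ŷ = 17.3495

Reliability:
- Data range: x ∈ [1.02, 9.18]
- Prediction point: x = -2.08 is 3.10 units below the observed range → this is EXTRAPOLATION, not interpolation

Why that matters here:
- The standard error of prediction grows with (x − x̄)², and x = -2.08 is far from x̄ = 4.83
- R² describes fit only over the sampled x values; it says nothing about behaviour beyond them
- There are no observations near this x to validate the fitted line there

The R² = 0.9920 only validates the fit within [1.02, 9.18]; treat ŷ = 17.3495 with caution.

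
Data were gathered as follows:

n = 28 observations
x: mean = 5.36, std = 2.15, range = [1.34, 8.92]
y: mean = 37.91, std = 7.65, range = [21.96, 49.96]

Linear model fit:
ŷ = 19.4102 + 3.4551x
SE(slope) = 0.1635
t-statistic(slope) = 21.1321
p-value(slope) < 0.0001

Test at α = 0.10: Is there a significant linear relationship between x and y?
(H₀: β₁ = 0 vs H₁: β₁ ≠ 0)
Reject H₀: p-value < 0.0001 < α = 0.10. The linear relationship is significant at the 10% level.

Hypothesis test for the slope coefficient:

H₀: β₁ = 0 (no linear relationship)
H₁: β₁ ≠ 0 (linear relationship exists)

Test statistic: t = β̂₁ / SE(β̂₁) = 3.4551 / 0.1635 = 21.1321

With df = 26, the two-sided p-value for |t| = 21.1321 is <0.0001.

Decision rule: reject H₀ if p-value < α.
p-value < 0.0001 < α = 0.10 → reject H₀.

There is sufficient evidence at the 10% significance level to conclude that a linear relationship exists between x and y.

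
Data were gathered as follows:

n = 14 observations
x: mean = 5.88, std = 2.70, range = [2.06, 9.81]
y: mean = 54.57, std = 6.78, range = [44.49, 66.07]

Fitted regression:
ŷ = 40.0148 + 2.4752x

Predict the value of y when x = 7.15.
ŷ = 57.7125

Plug x = 7.15 into the fitted line:

ŷ = 40.0148 + 2.4752 × 7.15
ŷ = 40.0148 + 17.6977
ŷ = 57.7125

This is a point prediction; actual observations scatter around it by roughly the residual standard deviation.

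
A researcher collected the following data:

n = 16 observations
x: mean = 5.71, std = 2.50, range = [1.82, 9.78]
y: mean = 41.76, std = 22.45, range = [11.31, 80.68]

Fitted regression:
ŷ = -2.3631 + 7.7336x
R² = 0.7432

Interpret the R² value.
R² = 0.7432 means 74.32% of the variation in y is explained by the linear relationship with x. This indicates a strong fit.

R² = 1 − SS_res/SS_tot compares the residual scatter to the total scatter of y about its mean.

Here R² = 0.7432:
- Explained: 74.32% of the variation in y
- Unexplained (residual): 100% − 74.32% = 25.68%
- Rule of thumb (below 0.3 weak; 0.3 to below 0.7 moderate; 0.7 and above strong) → strong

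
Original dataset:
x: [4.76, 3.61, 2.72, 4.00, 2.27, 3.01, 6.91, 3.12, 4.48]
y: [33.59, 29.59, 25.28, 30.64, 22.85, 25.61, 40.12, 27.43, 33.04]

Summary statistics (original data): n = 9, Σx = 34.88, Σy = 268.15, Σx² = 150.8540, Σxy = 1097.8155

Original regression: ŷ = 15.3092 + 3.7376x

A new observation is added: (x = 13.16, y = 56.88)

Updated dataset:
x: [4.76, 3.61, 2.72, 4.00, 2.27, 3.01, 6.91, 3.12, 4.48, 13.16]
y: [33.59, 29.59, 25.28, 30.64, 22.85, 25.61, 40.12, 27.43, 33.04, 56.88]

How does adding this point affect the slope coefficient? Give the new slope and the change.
The slope changes from 3.7376 to 3.0552 (change of -0.6824, or -18.3%).

The new point has HIGH LEVERAGE: x = 13.16 is far from the original mean x̄ = 34.88/9 ≈ 3.88 (original range [2.27, 6.91]).

Step 1: Update the sums with the new point (n goes from 9 to 10)
Σx  = 34.88 + 13.16 = 48.04
Σy  = 268.15 + 56.88 = 325.03
Σx² = 150.8540 + 13.16² = 150.8540 + 173.1856 = 324.0396
Σxy = 1097.8155 + 13.16×56.88 = 1097.8155 + 748.5408 = 1846.3563

Step 2: Recompute the slope with b₁ = (nΣxy − ΣxΣy) / (nΣx² − (Σx)²)
Numerator   = 10×1846.3563 − 48.04×325.03 = 18463.5630 − 15614.4412 = 2849.1218
Denominator = 10×324.0396 − 48.04² = 3240.3960 − 2307.8416 = 932.5544
b₁(new) = 2849.1218 / 932.5544 = 3.0552

(Same formula on the original sums: (9×1097.8155 − 34.88×268.15) / (9×150.8540 − 34.88²) = 527.2675 / 141.0716 = 3.7376, matching the given fit.)

Step 3: Change in slope
Δβ₁ = 3.0552 − 3.7376 = -0.6824
Relative change = -0.6824 / 3.7376 × 100% = -18.3%
→ the slope decreases when the point is added.

Because the point sits below the extension of the original line at a high-leverage x, it tilts the fit down.
In practice: refit with and without it and report both if conclusions differ; investigate whether it comes from the same population as the rest of the sample.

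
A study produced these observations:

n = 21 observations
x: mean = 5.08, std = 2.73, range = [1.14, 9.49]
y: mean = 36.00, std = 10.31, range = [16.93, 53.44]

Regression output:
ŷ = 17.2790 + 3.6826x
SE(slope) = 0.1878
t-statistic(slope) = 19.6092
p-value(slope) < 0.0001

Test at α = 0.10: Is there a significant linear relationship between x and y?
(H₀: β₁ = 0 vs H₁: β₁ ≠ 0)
Reject H₀: p-value < 0.0001 < α = 0.10. The linear relationship is significant at the 10% level.

Hypothesis test for the slope coefficient:

H₀: β₁ = 0 (no linear relationship)
H₁: β₁ ≠ 0 (linear relationship exists)

Test statistic: t = β̂₁ / SE(β̂₁) = 3.6826 / 0.1878 = 19.6092

p < 0.0001: how often a slope estimate this far from 0 (in SE units) would arise by chance if β₁ were truly 0.

Decision rule: reject H₀ if p-value < α.
p-value < 0.0001 < α = 0.10 → reject H₀.

At α = 0.10 the data do provide convincing evidence of a nonzero slope.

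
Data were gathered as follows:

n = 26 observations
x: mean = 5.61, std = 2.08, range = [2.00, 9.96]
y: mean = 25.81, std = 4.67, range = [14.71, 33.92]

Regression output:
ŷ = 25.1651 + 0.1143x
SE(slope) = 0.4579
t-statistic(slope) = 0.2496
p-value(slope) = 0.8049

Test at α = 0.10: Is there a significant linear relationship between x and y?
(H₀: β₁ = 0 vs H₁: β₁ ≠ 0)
Since p-value = 0.8049 ≥ α = 0.10, fail to reject H₀ — the slope is not significantly different from 0.

Hypothesis test for the slope coefficient:

H₀: β₁ = 0 (no linear relationship)
H₁: β₁ ≠ 0 (linear relationship exists)

Test statistic: t = β̂₁ / SE(β̂₁) = 0.1143 / 0.4579 = 0.2496

With df = 24, the two-sided p-value for |t| = 0.2496 is 0.8049.

Decision rule: reject H₀ if p-value < α.
p-value = 0.8049 ≥ α = 0.10 → fail to reject H₀.

There is not sufficient evidence at the 10% significance level to conclude that a linear relationship exists between x and y.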